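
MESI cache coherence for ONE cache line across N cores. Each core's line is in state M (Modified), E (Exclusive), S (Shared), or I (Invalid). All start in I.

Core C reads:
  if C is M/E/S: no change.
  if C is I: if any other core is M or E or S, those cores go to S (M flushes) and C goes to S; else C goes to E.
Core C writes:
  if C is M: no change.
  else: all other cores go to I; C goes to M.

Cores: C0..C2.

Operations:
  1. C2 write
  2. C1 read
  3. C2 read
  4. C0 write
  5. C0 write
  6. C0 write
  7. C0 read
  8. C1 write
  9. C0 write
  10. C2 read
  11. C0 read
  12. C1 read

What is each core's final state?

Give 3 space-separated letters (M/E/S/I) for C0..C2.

Answer: S S S

Derivation:
Op 1: C2 write [C2 write: invalidate none -> C2=M] -> [I,I,M]
Op 2: C1 read [C1 read from I: others=['C2=M'] -> C1=S, others downsized to S] -> [I,S,S]
Op 3: C2 read [C2 read: already in S, no change] -> [I,S,S]
Op 4: C0 write [C0 write: invalidate ['C1=S', 'C2=S'] -> C0=M] -> [M,I,I]
Op 5: C0 write [C0 write: already M (modified), no change] -> [M,I,I]
Op 6: C0 write [C0 write: already M (modified), no change] -> [M,I,I]
Op 7: C0 read [C0 read: already in M, no change] -> [M,I,I]
Op 8: C1 write [C1 write: invalidate ['C0=M'] -> C1=M] -> [I,M,I]
Op 9: C0 write [C0 write: invalidate ['C1=M'] -> C0=M] -> [M,I,I]
Op 10: C2 read [C2 read from I: others=['C0=M'] -> C2=S, others downsized to S] -> [S,I,S]
Op 11: C0 read [C0 read: already in S, no change] -> [S,I,S]
Op 12: C1 read [C1 read from I: others=['C0=S', 'C2=S'] -> C1=S, others downsized to S] -> [S,S,S]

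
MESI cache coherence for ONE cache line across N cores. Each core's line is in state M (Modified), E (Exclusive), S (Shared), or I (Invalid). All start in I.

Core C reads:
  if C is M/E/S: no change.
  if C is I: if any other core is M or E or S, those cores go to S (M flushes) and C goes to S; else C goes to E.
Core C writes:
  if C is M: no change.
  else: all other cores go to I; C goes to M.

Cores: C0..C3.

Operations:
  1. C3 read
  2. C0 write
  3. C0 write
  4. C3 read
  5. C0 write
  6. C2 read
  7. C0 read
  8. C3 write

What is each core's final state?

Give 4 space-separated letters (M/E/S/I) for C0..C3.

Answer: I I I M

Derivation:
Op 1: C3 read [C3 read from I: no other sharers -> C3=E (exclusive)] -> [I,I,I,E]
Op 2: C0 write [C0 write: invalidate ['C3=E'] -> C0=M] -> [M,I,I,I]
Op 3: C0 write [C0 write: already M (modified), no change] -> [M,I,I,I]
Op 4: C3 read [C3 read from I: others=['C0=M'] -> C3=S, others downsized to S] -> [S,I,I,S]
Op 5: C0 write [C0 write: invalidate ['C3=S'] -> C0=M] -> [M,I,I,I]
Op 6: C2 read [C2 read from I: others=['C0=M'] -> C2=S, others downsized to S] -> [S,I,S,I]
Op 7: C0 read [C0 read: already in S, no change] -> [S,I,S,I]
Op 8: C3 write [C3 write: invalidate ['C0=S', 'C2=S'] -> C3=M] -> [I,I,I,M]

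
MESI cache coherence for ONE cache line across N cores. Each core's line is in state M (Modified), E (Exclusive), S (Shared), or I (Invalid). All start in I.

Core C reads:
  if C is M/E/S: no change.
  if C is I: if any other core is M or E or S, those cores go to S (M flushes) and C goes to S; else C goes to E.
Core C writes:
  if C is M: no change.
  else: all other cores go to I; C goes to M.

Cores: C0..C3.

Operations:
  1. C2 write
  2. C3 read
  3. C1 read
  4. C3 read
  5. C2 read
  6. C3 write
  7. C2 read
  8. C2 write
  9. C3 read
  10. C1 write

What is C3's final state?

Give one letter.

Answer: I

Derivation:
Op 1: C2 write [C2 write: invalidate none -> C2=M] -> [I,I,M,I]
Op 2: C3 read [C3 read from I: others=['C2=M'] -> C3=S, others downsized to S] -> [I,I,S,S]
Op 3: C1 read [C1 read from I: others=['C2=S', 'C3=S'] -> C1=S, others downsized to S] -> [I,S,S,S]
Op 4: C3 read [C3 read: already in S, no change] -> [I,S,S,S]
Op 5: C2 read [C2 read: already in S, no change] -> [I,S,S,S]
Op 6: C3 write [C3 write: invalidate ['C1=S', 'C2=S'] -> C3=M] -> [I,I,I,M]
Op 7: C2 read [C2 read from I: others=['C3=M'] -> C2=S, others downsized to S] -> [I,I,S,S]
Op 8: C2 write [C2 write: invalidate ['C3=S'] -> C2=M] -> [I,I,M,I]
Op 9: C3 read [C3 read from I: others=['C2=M'] -> C3=S, others downsized to S] -> [I,I,S,S]
Op 10: C1 write [C1 write: invalidate ['C2=S', 'C3=S'] -> C1=M] -> [I,M,I,I]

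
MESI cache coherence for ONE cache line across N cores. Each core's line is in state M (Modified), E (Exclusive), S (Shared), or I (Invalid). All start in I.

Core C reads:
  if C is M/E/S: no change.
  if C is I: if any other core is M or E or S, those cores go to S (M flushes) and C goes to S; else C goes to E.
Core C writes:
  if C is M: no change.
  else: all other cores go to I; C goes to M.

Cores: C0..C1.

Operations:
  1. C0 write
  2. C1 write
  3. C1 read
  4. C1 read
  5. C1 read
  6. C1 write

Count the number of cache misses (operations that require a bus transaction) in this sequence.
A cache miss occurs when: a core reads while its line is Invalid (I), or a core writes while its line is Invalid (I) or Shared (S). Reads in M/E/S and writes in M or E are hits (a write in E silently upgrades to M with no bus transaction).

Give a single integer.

Op 1: C0 write [C0 write: invalidate none -> C0=M] -> [M,I] [MISS #1: write from I]
Op 2: C1 write [C1 write: invalidate ['C0=M'] -> C1=M] -> [I,M] [MISS #2: write from I]
Op 3: C1 read [C1 read: already in M, no change] -> [I,M] [hit: read from M]
Op 4: C1 read [C1 read: already in M, no change] -> [I,M] [hit: read from M]
Op 5: C1 read [C1 read: already in M, no change] -> [I,M] [hit: read from M]
Op 6: C1 write [C1 write: already M (modified), no change] -> [I,M] [hit: write from M]

Answer: 2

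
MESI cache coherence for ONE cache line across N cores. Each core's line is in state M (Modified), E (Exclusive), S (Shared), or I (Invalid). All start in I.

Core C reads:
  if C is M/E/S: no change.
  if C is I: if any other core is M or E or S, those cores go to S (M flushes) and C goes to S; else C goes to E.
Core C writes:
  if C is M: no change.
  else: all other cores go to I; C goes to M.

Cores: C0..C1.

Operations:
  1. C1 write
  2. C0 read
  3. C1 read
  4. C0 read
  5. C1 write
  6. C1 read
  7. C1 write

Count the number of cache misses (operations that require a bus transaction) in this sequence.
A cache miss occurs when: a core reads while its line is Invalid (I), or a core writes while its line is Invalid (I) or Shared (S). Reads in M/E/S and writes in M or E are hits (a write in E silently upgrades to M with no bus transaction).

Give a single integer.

Op 1: C1 write [C1 write: invalidate none -> C1=M] -> [I,M] [MISS #1: write from I]
Op 2: C0 read [C0 read from I: others=['C1=M'] -> C0=S, others downsized to S] -> [S,S] [MISS #2: read from I]
Op 3: C1 read [C1 read: already in S, no change] -> [S,S] [hit: read from S]
Op 4: C0 read [C0 read: already in S, no change] -> [S,S] [hit: read from S]
Op 5: C1 write [C1 write: invalidate ['C0=S'] -> C1=M] -> [I,M] [MISS #3: write from S]
Op 6: C1 read [C1 read: already in M, no change] -> [I,M] [hit: read from M]
Op 7: C1 write [C1 write: already M (modified), no change] -> [I,M] [hit: write from M]

Answer: 3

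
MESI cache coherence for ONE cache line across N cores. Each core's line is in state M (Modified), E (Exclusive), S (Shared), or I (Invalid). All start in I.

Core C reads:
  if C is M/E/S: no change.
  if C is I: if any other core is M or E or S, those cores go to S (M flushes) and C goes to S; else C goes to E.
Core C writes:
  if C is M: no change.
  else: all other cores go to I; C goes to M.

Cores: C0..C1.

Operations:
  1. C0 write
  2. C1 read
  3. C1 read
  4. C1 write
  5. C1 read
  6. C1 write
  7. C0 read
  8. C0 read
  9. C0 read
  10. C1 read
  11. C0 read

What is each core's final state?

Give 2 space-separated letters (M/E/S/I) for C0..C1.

Op 1: C0 write [C0 write: invalidate none -> C0=M] -> [M,I]
Op 2: C1 read [C1 read from I: others=['C0=M'] -> C1=S, others downsized to S] -> [S,S]
Op 3: C1 read [C1 read: already in S, no change] -> [S,S]
Op 4: C1 write [C1 write: invalidate ['C0=S'] -> C1=M] -> [I,M]
Op 5: C1 read [C1 read: already in M, no change] -> [I,M]
Op 6: C1 write [C1 write: already M (modified), no change] -> [I,M]
Op 7: C0 read [C0 read from I: others=['C1=M'] -> C0=S, others downsized to S] -> [S,S]
Op 8: C0 read [C0 read: already in S, no change] -> [S,S]
Op 9: C0 read [C0 read: already in S, no change] -> [S,S]
Op 10: C1 read [C1 read: already in S, no change] -> [S,S]
Op 11: C0 read [C0 read: already in S, no change] -> [S,S]

Answer: S S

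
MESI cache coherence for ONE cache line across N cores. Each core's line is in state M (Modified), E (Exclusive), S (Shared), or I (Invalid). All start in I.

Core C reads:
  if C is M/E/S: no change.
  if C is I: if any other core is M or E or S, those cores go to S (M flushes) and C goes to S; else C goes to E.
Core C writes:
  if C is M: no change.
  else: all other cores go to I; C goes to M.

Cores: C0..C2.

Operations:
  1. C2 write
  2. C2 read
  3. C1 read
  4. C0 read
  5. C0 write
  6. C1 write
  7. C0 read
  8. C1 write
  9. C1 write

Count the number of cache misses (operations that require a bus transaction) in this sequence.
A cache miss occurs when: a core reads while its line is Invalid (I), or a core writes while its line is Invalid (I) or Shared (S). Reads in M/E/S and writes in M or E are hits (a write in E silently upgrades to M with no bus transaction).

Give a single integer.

Op 1: C2 write [C2 write: invalidate none -> C2=M] -> [I,I,M] [MISS #1: write from I]
Op 2: C2 read [C2 read: already in M, no change] -> [I,I,M] [hit: read from M]
Op 3: C1 read [C1 read from I: others=['C2=M'] -> C1=S, others downsized to S] -> [I,S,S] [MISS #2: read from I]
Op 4: C0 read [C0 read from I: others=['C1=S', 'C2=S'] -> C0=S, others downsized to S] -> [S,S,S] [MISS #3: read from I]
Op 5: C0 write [C0 write: invalidate ['C1=S', 'C2=S'] -> C0=M] -> [M,I,I] [MISS #4: write from S]
Op 6: C1 write [C1 write: invalidate ['C0=M'] -> C1=M] -> [I,M,I] [MISS #5: write from I]
Op 7: C0 read [C0 read from I: others=['C1=M'] -> C0=S, others downsized to S] -> [S,S,I] [MISS #6: read from I]
Op 8: C1 write [C1 write: invalidate ['C0=S'] -> C1=M] -> [I,M,I] [MISS #7: write from S]
Op 9: C1 write [C1 write: already M (modified), no change] -> [I,M,I] [hit: write from M]

Answer: 7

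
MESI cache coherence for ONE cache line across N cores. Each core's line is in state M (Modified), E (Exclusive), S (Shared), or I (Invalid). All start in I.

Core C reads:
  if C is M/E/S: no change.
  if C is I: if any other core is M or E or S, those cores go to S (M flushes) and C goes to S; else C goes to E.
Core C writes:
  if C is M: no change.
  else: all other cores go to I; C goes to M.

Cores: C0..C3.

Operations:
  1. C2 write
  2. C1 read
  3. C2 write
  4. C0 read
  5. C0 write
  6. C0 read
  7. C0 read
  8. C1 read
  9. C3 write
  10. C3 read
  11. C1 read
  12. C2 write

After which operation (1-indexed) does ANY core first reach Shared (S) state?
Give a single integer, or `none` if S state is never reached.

Answer: 2

Derivation:
Op 1: C2 write [C2 write: invalidate none -> C2=M] -> [I,I,M,I]
Op 2: C1 read [C1 read from I: others=['C2=M'] -> C1=S, others downsized to S] -> [I,S,S,I]
  -> First S state at op 2; remaining ops need not be traced.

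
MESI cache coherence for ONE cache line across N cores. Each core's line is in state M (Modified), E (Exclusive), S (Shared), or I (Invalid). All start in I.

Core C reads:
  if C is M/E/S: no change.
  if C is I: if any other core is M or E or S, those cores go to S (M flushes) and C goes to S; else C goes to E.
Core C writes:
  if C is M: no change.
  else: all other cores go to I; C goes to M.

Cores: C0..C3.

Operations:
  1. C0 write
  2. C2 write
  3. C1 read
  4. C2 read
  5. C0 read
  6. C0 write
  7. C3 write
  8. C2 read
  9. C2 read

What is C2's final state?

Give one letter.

Answer: S

Derivation:
Op 1: C0 write [C0 write: invalidate none -> C0=M] -> [M,I,I,I]
Op 2: C2 write [C2 write: invalidate ['C0=M'] -> C2=M] -> [I,I,M,I]
Op 3: C1 read [C1 read from I: others=['C2=M'] -> C1=S, others downsized to S] -> [I,S,S,I]
Op 4: C2 read [C2 read: already in S, no change] -> [I,S,S,I]
Op 5: C0 read [C0 read from I: others=['C1=S', 'C2=S'] -> C0=S, others downsized to S] -> [S,S,S,I]
Op 6: C0 write [C0 write: invalidate ['C1=S', 'C2=S'] -> C0=M] -> [M,I,I,I]
Op 7: C3 write [C3 write: invalidate ['C0=M'] -> C3=M] -> [I,I,I,M]
Op 8: C2 read [C2 read from I: others=['C3=M'] -> C2=S, others downsized to S] -> [I,I,S,S]
Op 9: C2 read [C2 read: already in S, no change] -> [I,I,S,S]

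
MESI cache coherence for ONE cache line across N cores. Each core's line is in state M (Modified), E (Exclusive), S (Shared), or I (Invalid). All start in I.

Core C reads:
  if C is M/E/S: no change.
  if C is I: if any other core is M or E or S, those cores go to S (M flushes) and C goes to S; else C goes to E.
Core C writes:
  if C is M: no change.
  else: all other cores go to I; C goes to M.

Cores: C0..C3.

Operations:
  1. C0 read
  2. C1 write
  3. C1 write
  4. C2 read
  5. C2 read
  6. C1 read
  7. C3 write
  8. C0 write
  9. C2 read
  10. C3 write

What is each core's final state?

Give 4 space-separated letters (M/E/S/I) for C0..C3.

Answer: I I I M

Derivation:
Op 1: C0 read [C0 read from I: no other sharers -> C0=E (exclusive)] -> [E,I,I,I]
Op 2: C1 write [C1 write: invalidate ['C0=E'] -> C1=M] -> [I,M,I,I]
Op 3: C1 write [C1 write: already M (modified), no change] -> [I,M,I,I]
Op 4: C2 read [C2 read from I: others=['C1=M'] -> C2=S, others downsized to S] -> [I,S,S,I]
Op 5: C2 read [C2 read: already in S, no change] -> [I,S,S,I]
Op 6: C1 read [C1 read: already in S, no change] -> [I,S,S,I]
Op 7: C3 write [C3 write: invalidate ['C1=S', 'C2=S'] -> C3=M] -> [I,I,I,M]
Op 8: C0 write [C0 write: invalidate ['C3=M'] -> C0=M] -> [M,I,I,I]
Op 9: C2 read [C2 read from I: others=['C0=M'] -> C2=S, others downsized to S] -> [S,I,S,I]
Op 10: C3 write [C3 write: invalidate ['C0=S', 'C2=S'] -> C3=M] -> [I,I,I,M]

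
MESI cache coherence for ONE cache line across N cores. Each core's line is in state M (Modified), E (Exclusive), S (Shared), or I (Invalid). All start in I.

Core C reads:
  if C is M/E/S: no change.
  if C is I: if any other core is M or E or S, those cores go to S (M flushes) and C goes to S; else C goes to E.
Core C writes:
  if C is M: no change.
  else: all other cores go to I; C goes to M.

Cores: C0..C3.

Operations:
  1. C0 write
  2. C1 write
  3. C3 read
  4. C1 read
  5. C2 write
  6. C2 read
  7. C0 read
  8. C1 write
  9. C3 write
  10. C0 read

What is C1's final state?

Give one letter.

Op 1: C0 write [C0 write: invalidate none -> C0=M] -> [M,I,I,I]
Op 2: C1 write [C1 write: invalidate ['C0=M'] -> C1=M] -> [I,M,I,I]
Op 3: C3 read [C3 read from I: others=['C1=M'] -> C3=S, others downsized to S] -> [I,S,I,S]
Op 4: C1 read [C1 read: already in S, no change] -> [I,S,I,S]
Op 5: C2 write [C2 write: invalidate ['C1=S', 'C3=S'] -> C2=M] -> [I,I,M,I]
Op 6: C2 read [C2 read: already in M, no change] -> [I,I,M,I]
Op 7: C0 read [C0 read from I: others=['C2=M'] -> C0=S, others downsized to S] -> [S,I,S,I]
Op 8: C1 write [C1 write: invalidate ['C0=S', 'C2=S'] -> C1=M] -> [I,M,I,I]
Op 9: C3 write [C3 write: invalidate ['C1=M'] -> C3=M] -> [I,I,I,M]
Op 10: C0 read [C0 read from I: others=['C3=M'] -> C0=S, others downsized to S] -> [S,I,I,S]

Answer: I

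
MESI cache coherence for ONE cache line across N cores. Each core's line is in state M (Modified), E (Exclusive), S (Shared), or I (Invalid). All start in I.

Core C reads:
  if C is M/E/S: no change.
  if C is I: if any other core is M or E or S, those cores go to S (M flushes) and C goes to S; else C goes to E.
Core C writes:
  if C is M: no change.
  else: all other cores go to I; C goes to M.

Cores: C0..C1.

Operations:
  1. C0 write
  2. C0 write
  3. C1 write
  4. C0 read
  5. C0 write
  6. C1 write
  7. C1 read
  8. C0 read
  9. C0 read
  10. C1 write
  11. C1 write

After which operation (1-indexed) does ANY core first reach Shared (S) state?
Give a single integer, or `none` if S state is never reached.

Answer: 4

Derivation:
Op 1: C0 write [C0 write: invalidate none -> C0=M] -> [M,I]
Op 2: C0 write [C0 write: already M (modified), no change] -> [M,I]
Op 3: C1 write [C1 write: invalidate ['C0=M'] -> C1=M] -> [I,M]
Op 4: C0 read [C0 read from I: others=['C1=M'] -> C0=S, others downsized to S] -> [S,S]
  -> First S state at op 4; remaining ops need not be traced.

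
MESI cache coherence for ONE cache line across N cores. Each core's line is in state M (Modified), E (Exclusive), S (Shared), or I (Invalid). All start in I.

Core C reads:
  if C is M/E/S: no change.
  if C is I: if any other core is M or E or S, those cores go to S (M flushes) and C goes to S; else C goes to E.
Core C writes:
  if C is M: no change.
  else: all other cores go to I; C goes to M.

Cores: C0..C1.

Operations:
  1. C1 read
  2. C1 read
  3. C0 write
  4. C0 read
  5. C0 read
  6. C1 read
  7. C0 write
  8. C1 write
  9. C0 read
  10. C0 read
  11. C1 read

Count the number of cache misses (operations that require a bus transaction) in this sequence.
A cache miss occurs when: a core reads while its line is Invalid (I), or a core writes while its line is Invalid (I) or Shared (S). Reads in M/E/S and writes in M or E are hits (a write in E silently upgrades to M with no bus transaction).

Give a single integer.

Answer: 6

Derivation:
Op 1: C1 read [C1 read from I: no other sharers -> C1=E (exclusive)] -> [I,E] [MISS #1: read from I]
Op 2: C1 read [C1 read: already in E, no change] -> [I,E] [hit: read from E]
Op 3: C0 write [C0 write: invalidate ['C1=E'] -> C0=M] -> [M,I] [MISS #2: write from I]
Op 4: C0 read [C0 read: already in M, no change] -> [M,I] [hit: read from M]
Op 5: C0 read [C0 read: already in M, no change] -> [M,I] [hit: read from M]
Op 6: C1 read [C1 read from I: others=['C0=M'] -> C1=S, others downsized to S] -> [S,S] [MISS #3: read from I]
Op 7: C0 write [C0 write: invalidate ['C1=S'] -> C0=M] -> [M,I] [MISS #4: write from S]
Op 8: C1 write [C1 write: invalidate ['C0=M'] -> C1=M] -> [I,M] [MISS #5: write from I]
Op 9: C0 read [C0 read from I: others=['C1=M'] -> C0=S, others downsized to S] -> [S,S] [MISS #6: read from I]
Op 10: C0 read [C0 read: already in S, no change] -> [S,S] [hit: read from S]
Op 11: C1 read [C1 read: already in S, no change] -> [S,S] [hit: read from S]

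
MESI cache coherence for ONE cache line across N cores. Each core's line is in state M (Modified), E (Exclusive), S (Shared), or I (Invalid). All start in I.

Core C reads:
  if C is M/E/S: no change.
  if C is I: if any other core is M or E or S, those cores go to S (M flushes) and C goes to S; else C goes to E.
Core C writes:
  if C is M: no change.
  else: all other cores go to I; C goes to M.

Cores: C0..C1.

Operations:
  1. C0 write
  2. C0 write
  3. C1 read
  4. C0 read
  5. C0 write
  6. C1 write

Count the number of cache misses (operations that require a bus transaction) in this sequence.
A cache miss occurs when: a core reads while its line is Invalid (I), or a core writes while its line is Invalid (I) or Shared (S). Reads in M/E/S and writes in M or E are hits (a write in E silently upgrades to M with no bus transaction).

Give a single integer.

Op 1: C0 write [C0 write: invalidate none -> C0=M] -> [M,I] [MISS #1: write from I]
Op 2: C0 write [C0 write: already M (modified), no change] -> [M,I] [hit: write from M]
Op 3: C1 read [C1 read from I: others=['C0=M'] -> C1=S, others downsized to S] -> [S,S] [MISS #2: read from I]
Op 4: C0 read [C0 read: already in S, no change] -> [S,S] [hit: read from S]
Op 5: C0 write [C0 write: invalidate ['C1=S'] -> C0=M] -> [M,I] [MISS #3: write from S]
Op 6: C1 write [C1 write: invalidate ['C0=M'] -> C1=M] -> [I,M] [MISS #4: write from I]

Answer: 4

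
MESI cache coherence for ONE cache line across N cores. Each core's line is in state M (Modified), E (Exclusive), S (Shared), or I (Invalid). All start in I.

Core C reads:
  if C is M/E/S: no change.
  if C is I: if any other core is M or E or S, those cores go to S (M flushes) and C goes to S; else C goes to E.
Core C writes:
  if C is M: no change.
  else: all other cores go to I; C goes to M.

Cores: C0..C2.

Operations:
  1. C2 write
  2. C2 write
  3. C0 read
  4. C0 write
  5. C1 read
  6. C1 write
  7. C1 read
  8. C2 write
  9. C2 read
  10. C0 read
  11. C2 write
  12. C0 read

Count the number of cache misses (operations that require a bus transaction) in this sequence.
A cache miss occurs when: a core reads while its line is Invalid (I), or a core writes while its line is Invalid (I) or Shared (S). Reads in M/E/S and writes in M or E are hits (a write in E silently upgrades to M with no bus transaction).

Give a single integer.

Op 1: C2 write [C2 write: invalidate none -> C2=M] -> [I,I,M] [MISS #1: write from I]
Op 2: C2 write [C2 write: already M (modified), no change] -> [I,I,M] [hit: write from M]
Op 3: C0 read [C0 read from I: others=['C2=M'] -> C0=S, others downsized to S] -> [S,I,S] [MISS #2: read from I]
Op 4: C0 write [C0 write: invalidate ['C2=S'] -> C0=M] -> [M,I,I] [MISS #3: write from S]
Op 5: C1 read [C1 read from I: others=['C0=M'] -> C1=S, others downsized to S] -> [S,S,I] [MISS #4: read from I]
Op 6: C1 write [C1 write: invalidate ['C0=S'] -> C1=M] -> [I,M,I] [MISS #5: write from S]
Op 7: C1 read [C1 read: already in M, no change] -> [I,M,I] [hit: read from M]
Op 8: C2 write [C2 write: invalidate ['C1=M'] -> C2=M] -> [I,I,M] [MISS #6: write from I]
Op 9: C2 read [C2 read: already in M, no change] -> [I,I,M] [hit: read from M]
Op 10: C0 read [C0 read from I: others=['C2=M'] -> C0=S, others downsized to S] -> [S,I,S] [MISS #7: read from I]
Op 11: C2 write [C2 write: invalidate ['C0=S'] -> C2=M] -> [I,I,M] [MISS #8: write from S]
Op 12: C0 read [C0 read from I: others=['C2=M'] -> C0=S, others downsized to S] -> [S,I,S] [MISS #9: read from I]

Answer: 9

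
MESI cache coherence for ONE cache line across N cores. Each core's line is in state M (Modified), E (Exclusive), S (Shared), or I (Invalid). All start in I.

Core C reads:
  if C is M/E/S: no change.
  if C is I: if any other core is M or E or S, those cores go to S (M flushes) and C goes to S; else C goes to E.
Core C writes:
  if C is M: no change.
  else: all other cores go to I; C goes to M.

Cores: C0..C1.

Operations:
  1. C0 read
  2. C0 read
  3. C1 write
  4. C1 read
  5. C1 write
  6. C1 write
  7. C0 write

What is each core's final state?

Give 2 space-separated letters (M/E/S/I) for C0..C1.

Op 1: C0 read [C0 read from I: no other sharers -> C0=E (exclusive)] -> [E,I]
Op 2: C0 read [C0 read: already in E, no change] -> [E,I]
Op 3: C1 write [C1 write: invalidate ['C0=E'] -> C1=M] -> [I,M]
Op 4: C1 read [C1 read: already in M, no change] -> [I,M]
Op 5: C1 write [C1 write: already M (modified), no change] -> [I,M]
Op 6: C1 write [C1 write: already M (modified), no change] -> [I,M]
Op 7: C0 write [C0 write: invalidate ['C1=M'] -> C0=M] -> [M,I]

Answer: M I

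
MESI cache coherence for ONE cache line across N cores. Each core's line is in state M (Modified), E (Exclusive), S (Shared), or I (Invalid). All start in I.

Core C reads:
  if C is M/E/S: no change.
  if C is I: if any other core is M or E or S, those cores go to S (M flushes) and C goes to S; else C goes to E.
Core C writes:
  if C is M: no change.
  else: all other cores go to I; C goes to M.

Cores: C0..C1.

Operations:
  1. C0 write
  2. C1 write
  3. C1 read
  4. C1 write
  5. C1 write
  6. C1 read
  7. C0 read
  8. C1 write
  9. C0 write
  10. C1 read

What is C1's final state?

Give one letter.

Op 1: C0 write [C0 write: invalidate none -> C0=M] -> [M,I]
Op 2: C1 write [C1 write: invalidate ['C0=M'] -> C1=M] -> [I,M]
Op 3: C1 read [C1 read: already in M, no change] -> [I,M]
Op 4: C1 write [C1 write: already M (modified), no change] -> [I,M]
Op 5: C1 write [C1 write: already M (modified), no change] -> [I,M]
Op 6: C1 read [C1 read: already in M, no change] -> [I,M]
Op 7: C0 read [C0 read from I: others=['C1=M'] -> C0=S, others downsized to S] -> [S,S]
Op 8: C1 write [C1 write: invalidate ['C0=S'] -> C1=M] -> [I,M]
Op 9: C0 write [C0 write: invalidate ['C1=M'] -> C0=M] -> [M,I]
Op 10: C1 read [C1 read from I: others=['C0=M'] -> C1=S, others downsized to S] -> [S,S]

Answer: S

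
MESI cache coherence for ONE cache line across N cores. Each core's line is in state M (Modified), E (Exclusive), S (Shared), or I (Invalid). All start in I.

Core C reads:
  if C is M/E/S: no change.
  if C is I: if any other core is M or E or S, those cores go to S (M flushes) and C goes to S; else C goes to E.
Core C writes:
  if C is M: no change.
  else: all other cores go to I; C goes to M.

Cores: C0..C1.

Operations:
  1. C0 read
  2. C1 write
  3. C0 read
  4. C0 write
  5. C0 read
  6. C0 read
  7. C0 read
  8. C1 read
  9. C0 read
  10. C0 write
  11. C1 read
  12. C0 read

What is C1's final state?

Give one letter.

Answer: S

Derivation:
Op 1: C0 read [C0 read from I: no other sharers -> C0=E (exclusive)] -> [E,I]
Op 2: C1 write [C1 write: invalidate ['C0=E'] -> C1=M] -> [I,M]
Op 3: C0 read [C0 read from I: others=['C1=M'] -> C0=S, others downsized to S] -> [S,S]
Op 4: C0 write [C0 write: invalidate ['C1=S'] -> C0=M] -> [M,I]
Op 5: C0 read [C0 read: already in M, no change] -> [M,I]
Op 6: C0 read [C0 read: already in M, no change] -> [M,I]
Op 7: C0 read [C0 read: already in M, no change] -> [M,I]
Op 8: C1 read [C1 read from I: others=['C0=M'] -> C1=S, others downsized to S] -> [S,S]
Op 9: C0 read [C0 read: already in S, no change] -> [S,S]
Op 10: C0 write [C0 write: invalidate ['C1=S'] -> C0=M] -> [M,I]
Op 11: C1 read [C1 read from I: others=['C0=M'] -> C1=S, others downsized to S] -> [S,S]
Op 12: C0 read [C0 read: already in S, no change] -> [S,S]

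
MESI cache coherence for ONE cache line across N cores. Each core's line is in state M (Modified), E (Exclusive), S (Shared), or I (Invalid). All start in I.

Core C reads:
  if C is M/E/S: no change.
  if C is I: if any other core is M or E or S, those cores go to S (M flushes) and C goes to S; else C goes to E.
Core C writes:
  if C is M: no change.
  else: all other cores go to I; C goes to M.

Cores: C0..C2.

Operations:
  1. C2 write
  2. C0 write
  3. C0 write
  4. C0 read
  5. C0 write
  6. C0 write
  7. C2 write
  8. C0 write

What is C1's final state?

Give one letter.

Answer: I

Derivation:
Op 1: C2 write [C2 write: invalidate none -> C2=M] -> [I,I,M]
Op 2: C0 write [C0 write: invalidate ['C2=M'] -> C0=M] -> [M,I,I]
Op 3: C0 write [C0 write: already M (modified), no change] -> [M,I,I]
Op 4: C0 read [C0 read: already in M, no change] -> [M,I,I]
Op 5: C0 write [C0 write: already M (modified), no change] -> [M,I,I]
Op 6: C0 write [C0 write: already M (modified), no change] -> [M,I,I]
Op 7: C2 write [C2 write: invalidate ['C0=M'] -> C2=M] -> [I,I,M]
Op 8: C0 write [C0 write: invalidate ['C2=M'] -> C0=M] -> [M,I,I]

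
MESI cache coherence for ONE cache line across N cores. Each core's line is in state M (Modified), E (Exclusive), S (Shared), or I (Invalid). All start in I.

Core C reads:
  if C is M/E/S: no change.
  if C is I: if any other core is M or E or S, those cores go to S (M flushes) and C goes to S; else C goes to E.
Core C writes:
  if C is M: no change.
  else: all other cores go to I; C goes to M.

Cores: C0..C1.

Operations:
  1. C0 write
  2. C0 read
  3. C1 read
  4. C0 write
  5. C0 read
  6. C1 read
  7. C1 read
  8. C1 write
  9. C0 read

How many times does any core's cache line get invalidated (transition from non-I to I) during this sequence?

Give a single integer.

Op 1: C0 write [C0 write: invalidate none -> C0=M] -> [M,I] (invalidations this op: 0; running total: 0)
Op 2: C0 read [C0 read: already in M, no change] -> [M,I] (invalidations this op: 0; running total: 0)
Op 3: C1 read [C1 read from I: others=['C0=M'] -> C1=S, others downsized to S] -> [S,S] (invalidations this op: 0; running total: 0)
Op 4: C0 write [C0 write: invalidate ['C1=S'] -> C0=M] -> [M,I] (invalidations this op: 1; running total: 1)
Op 5: C0 read [C0 read: already in M, no change] -> [M,I] (invalidations this op: 0; running total: 1)
Op 6: C1 read [C1 read from I: others=['C0=M'] -> C1=S, others downsized to S] -> [S,S] (invalidations this op: 0; running total: 1)
Op 7: C1 read [C1 read: already in S, no change] -> [S,S] (invalidations this op: 0; running total: 1)
Op 8: C1 write [C1 write: invalidate ['C0=S'] -> C1=M] -> [I,M] (invalidations this op: 1; running total: 2)
Op 9: C0 read [C0 read from I: others=['C1=M'] -> C0=S, others downsized to S] -> [S,S] (invalidations this op: 0; running total: 2)

Answer: 2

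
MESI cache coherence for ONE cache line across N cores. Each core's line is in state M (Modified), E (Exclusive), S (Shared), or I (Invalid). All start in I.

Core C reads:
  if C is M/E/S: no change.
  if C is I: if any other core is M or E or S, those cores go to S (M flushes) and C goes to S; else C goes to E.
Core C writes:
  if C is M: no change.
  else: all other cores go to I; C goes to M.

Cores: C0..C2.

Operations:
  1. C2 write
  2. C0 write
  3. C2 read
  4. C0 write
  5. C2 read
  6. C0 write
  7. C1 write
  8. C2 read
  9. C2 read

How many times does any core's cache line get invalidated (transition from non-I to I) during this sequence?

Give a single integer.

Op 1: C2 write [C2 write: invalidate none -> C2=M] -> [I,I,M] (invalidations this op: 0; running total: 0)
Op 2: C0 write [C0 write: invalidate ['C2=M'] -> C0=M] -> [M,I,I] (invalidations this op: 1; running total: 1)
Op 3: C2 read [C2 read from I: others=['C0=M'] -> C2=S, others downsized to S] -> [S,I,S] (invalidations this op: 0; running total: 1)
Op 4: C0 write [C0 write: invalidate ['C2=S'] -> C0=M] -> [M,I,I] (invalidations this op: 1; running total: 2)
Op 5: C2 read [C2 read from I: others=['C0=M'] -> C2=S, others downsized to S] -> [S,I,S] (invalidations this op: 0; running total: 2)
Op 6: C0 write [C0 write: invalidate ['C2=S'] -> C0=M] -> [M,I,I] (invalidations this op: 1; running total: 3)
Op 7: C1 write [C1 write: invalidate ['C0=M'] -> C1=M] -> [I,M,I] (invalidations this op: 1; running total: 4)
Op 8: C2 read [C2 read from I: others=['C1=M'] -> C2=S, others downsized to S] -> [I,S,S] (invalidations this op: 0; running total: 4)
Op 9: C2 read [C2 read: already in S, no change] -> [I,S,S] (invalidations this op: 0; running total: 4)

Answer: 4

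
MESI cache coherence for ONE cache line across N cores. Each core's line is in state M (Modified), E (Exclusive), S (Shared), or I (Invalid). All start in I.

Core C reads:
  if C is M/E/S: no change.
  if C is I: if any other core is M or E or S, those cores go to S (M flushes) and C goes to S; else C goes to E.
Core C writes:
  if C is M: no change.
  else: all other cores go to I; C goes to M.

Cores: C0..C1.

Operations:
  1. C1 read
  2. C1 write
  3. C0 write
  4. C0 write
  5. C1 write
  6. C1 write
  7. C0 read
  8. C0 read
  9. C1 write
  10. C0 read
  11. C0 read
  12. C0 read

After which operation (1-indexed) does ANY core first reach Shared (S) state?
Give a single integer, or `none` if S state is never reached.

Op 1: C1 read [C1 read from I: no other sharers -> C1=E (exclusive)] -> [I,E]
Op 2: C1 write [C1 write: invalidate none -> C1=M] -> [I,M]
Op 3: C0 write [C0 write: invalidate ['C1=M'] -> C0=M] -> [M,I]
Op 4: C0 write [C0 write: already M (modified), no change] -> [M,I]
Op 5: C1 write [C1 write: invalidate ['C0=M'] -> C1=M] -> [I,M]
Op 6: C1 write [C1 write: already M (modified), no change] -> [I,M]
Op 7: C0 read [C0 read from I: others=['C1=M'] -> C0=S, others downsized to S] -> [S,S]
  -> First S state at op 7; remaining ops need not be traced.

Answer: 7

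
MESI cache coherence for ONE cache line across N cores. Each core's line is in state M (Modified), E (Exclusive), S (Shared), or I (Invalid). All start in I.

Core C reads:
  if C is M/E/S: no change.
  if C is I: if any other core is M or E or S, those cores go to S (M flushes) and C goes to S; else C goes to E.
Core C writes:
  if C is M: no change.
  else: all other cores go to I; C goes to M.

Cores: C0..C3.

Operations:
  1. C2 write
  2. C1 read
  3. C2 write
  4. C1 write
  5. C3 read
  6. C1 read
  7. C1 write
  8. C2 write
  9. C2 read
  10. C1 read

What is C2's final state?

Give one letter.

Op 1: C2 write [C2 write: invalidate none -> C2=M] -> [I,I,M,I]
Op 2: C1 read [C1 read from I: others=['C2=M'] -> C1=S, others downsized to S] -> [I,S,S,I]
Op 3: C2 write [C2 write: invalidate ['C1=S'] -> C2=M] -> [I,I,M,I]
Op 4: C1 write [C1 write: invalidate ['C2=M'] -> C1=M] -> [I,M,I,I]
Op 5: C3 read [C3 read from I: others=['C1=M'] -> C3=S, others downsized to S] -> [I,S,I,S]
Op 6: C1 read [C1 read: already in S, no change] -> [I,S,I,S]
Op 7: C1 write [C1 write: invalidate ['C3=S'] -> C1=M] -> [I,M,I,I]
Op 8: C2 write [C2 write: invalidate ['C1=M'] -> C2=M] -> [I,I,M,I]
Op 9: C2 read [C2 read: already in M, no change] -> [I,I,M,I]
Op 10: C1 read [C1 read from I: others=['C2=M'] -> C1=S, others downsized to S] -> [I,S,S,I]

Answer: S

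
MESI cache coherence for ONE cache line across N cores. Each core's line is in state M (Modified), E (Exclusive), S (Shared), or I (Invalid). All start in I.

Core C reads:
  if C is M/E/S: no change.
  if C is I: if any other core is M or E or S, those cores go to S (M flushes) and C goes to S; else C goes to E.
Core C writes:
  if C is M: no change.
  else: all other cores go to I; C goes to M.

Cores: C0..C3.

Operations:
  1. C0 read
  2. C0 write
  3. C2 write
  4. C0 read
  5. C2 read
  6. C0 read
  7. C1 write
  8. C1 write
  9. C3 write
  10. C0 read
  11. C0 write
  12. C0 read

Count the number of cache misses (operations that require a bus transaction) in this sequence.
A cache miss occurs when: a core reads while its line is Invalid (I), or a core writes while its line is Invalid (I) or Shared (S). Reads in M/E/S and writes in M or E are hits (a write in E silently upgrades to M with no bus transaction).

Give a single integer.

Op 1: C0 read [C0 read from I: no other sharers -> C0=E (exclusive)] -> [E,I,I,I] [MISS #1: read from I]
Op 2: C0 write [C0 write: invalidate none -> C0=M] -> [M,I,I,I] [hit: write from E is a silent E->M upgrade, no bus transaction]
Op 3: C2 write [C2 write: invalidate ['C0=M'] -> C2=M] -> [I,I,M,I] [MISS #2: write from I]
Op 4: C0 read [C0 read from I: others=['C2=M'] -> C0=S, others downsized to S] -> [S,I,S,I] [MISS #3: read from I]
Op 5: C2 read [C2 read: already in S, no change] -> [S,I,S,I] [hit: read from S]
Op 6: C0 read [C0 read: already in S, no change] -> [S,I,S,I] [hit: read from S]
Op 7: C1 write [C1 write: invalidate ['C0=S', 'C2=S'] -> C1=M] -> [I,M,I,I] [MISS #4: write from I]
Op 8: C1 write [C1 write: already M (modified), no change] -> [I,M,I,I] [hit: write from M]
Op 9: C3 write [C3 write: invalidate ['C1=M'] -> C3=M] -> [I,I,I,M] [MISS #5: write from I]
Op 10: C0 read [C0 read from I: others=['C3=M'] -> C0=S, others downsized to S] -> [S,I,I,S] [MISS #6: read from I]
Op 11: C0 write [C0 write: invalidate ['C3=S'] -> C0=M] -> [M,I,I,I] [MISS #7: write from S]
Op 12: C0 read [C0 read: already in M, no change] -> [M,I,I,I] [hit: read from M]

Answer: 7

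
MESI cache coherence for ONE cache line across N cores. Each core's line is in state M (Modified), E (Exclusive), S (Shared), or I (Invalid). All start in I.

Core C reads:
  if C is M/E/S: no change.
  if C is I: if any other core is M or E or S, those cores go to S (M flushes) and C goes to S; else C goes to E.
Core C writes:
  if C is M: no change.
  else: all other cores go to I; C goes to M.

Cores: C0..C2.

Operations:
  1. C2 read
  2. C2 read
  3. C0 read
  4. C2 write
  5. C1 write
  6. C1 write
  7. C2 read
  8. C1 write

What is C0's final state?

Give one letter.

Answer: I

Derivation:
Op 1: C2 read [C2 read from I: no other sharers -> C2=E (exclusive)] -> [I,I,E]
Op 2: C2 read [C2 read: already in E, no change] -> [I,I,E]
Op 3: C0 read [C0 read from I: others=['C2=E'] -> C0=S, others downsized to S] -> [S,I,S]
Op 4: C2 write [C2 write: invalidate ['C0=S'] -> C2=M] -> [I,I,M]
Op 5: C1 write [C1 write: invalidate ['C2=M'] -> C1=M] -> [I,M,I]
Op 6: C1 write [C1 write: already M (modified), no change] -> [I,M,I]
Op 7: C2 read [C2 read from I: others=['C1=M'] -> C2=S, others downsized to S] -> [I,S,S]
Op 8: C1 write [C1 write: invalidate ['C2=S'] -> C1=M] -> [I,M,I]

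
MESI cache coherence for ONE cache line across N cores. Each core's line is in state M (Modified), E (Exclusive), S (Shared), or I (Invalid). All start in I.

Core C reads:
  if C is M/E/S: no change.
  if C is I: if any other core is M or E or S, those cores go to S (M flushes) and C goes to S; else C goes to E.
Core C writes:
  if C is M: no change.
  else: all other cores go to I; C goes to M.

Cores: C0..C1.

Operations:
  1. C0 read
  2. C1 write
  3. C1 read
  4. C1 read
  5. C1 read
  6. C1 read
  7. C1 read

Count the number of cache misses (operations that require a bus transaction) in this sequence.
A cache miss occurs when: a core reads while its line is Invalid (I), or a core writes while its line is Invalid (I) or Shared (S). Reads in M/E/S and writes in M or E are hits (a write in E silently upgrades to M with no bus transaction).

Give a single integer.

Op 1: C0 read [C0 read from I: no other sharers -> C0=E (exclusive)] -> [E,I] [MISS #1: read from I]
Op 2: C1 write [C1 write: invalidate ['C0=E'] -> C1=M] -> [I,M] [MISS #2: write from I]
Op 3: C1 read [C1 read: already in M, no change] -> [I,M] [hit: read from M]
Op 4: C1 read [C1 read: already in M, no change] -> [I,M] [hit: read from M]
Op 5: C1 read [C1 read: already in M, no change] -> [I,M] [hit: read from M]
Op 6: C1 read [C1 read: already in M, no change] -> [I,M] [hit: read from M]
Op 7: C1 read [C1 read: already in M, no change] -> [I,M] [hit: read from M]

Answer: 2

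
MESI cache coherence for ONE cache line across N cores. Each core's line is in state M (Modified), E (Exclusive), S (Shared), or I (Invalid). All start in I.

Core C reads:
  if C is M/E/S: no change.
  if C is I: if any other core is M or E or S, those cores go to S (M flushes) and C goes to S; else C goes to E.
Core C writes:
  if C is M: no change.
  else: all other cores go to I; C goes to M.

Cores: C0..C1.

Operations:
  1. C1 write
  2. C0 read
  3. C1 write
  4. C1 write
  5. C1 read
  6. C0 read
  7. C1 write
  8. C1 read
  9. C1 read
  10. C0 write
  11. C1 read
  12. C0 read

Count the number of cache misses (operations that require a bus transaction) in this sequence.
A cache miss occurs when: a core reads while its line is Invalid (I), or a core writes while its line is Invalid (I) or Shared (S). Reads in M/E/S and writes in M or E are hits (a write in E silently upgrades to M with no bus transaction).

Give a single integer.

Answer: 7

Derivation:
Op 1: C1 write [C1 write: invalidate none -> C1=M] -> [I,M] [MISS #1: write from I]
Op 2: C0 read [C0 read from I: others=['C1=M'] -> C0=S, others downsized to S] -> [S,S] [MISS #2: read from I]
Op 3: C1 write [C1 write: invalidate ['C0=S'] -> C1=M] -> [I,M] [MISS #3: write from S]
Op 4: C1 write [C1 write: already M (modified), no change] -> [I,M] [hit: write from M]
Op 5: C1 read [C1 read: already in M, no change] -> [I,M] [hit: read from M]
Op 6: C0 read [C0 read from I: others=['C1=M'] -> C0=S, others downsized to S] -> [S,S] [MISS #4: read from I]
Op 7: C1 write [C1 write: invalidate ['C0=S'] -> C1=M] -> [I,M] [MISS #5: write from S]
Op 8: C1 read [C1 read: already in M, no change] -> [I,M] [hit: read from M]
Op 9: C1 read [C1 read: already in M, no change] -> [I,M] [hit: read from M]
Op 10: C0 write [C0 write: invalidate ['C1=M'] -> C0=M] -> [M,I] [MISS #6: write from I]
Op 11: C1 read [C1 read from I: others=['C0=M'] -> C1=S, others downsized to S] -> [S,S] [MISS #7: read from I]
Op 12: C0 read [C0 read: already in S, no change] -> [S,S] [hit: read from S]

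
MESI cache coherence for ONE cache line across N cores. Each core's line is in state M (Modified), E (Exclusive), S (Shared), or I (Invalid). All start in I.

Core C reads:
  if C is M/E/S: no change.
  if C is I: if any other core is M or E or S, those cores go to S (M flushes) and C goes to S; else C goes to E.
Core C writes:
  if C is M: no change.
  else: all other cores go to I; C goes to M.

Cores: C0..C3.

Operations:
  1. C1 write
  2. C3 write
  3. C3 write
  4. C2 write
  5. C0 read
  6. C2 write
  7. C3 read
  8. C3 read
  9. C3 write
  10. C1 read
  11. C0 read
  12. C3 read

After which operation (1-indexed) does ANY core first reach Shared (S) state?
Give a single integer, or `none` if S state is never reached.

Op 1: C1 write [C1 write: invalidate none -> C1=M] -> [I,M,I,I]
Op 2: C3 write [C3 write: invalidate ['C1=M'] -> C3=M] -> [I,I,I,M]
Op 3: C3 write [C3 write: already M (modified), no change] -> [I,I,I,M]
Op 4: C2 write [C2 write: invalidate ['C3=M'] -> C2=M] -> [I,I,M,I]
Op 5: C0 read [C0 read from I: others=['C2=M'] -> C0=S, others downsized to S] -> [S,I,S,I]
  -> First S state at op 5; remaining ops need not be traced.

Answer: 5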